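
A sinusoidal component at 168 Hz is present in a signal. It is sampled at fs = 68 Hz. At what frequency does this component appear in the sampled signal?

32 Hz

168 Hz mod fs = 32 Hz.
32 Hz ≤ fs/2 = 34 Hz, appears at 32 Hz.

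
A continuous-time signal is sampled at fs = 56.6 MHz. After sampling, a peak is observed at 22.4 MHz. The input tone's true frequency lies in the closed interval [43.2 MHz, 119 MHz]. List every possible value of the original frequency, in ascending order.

Frequencies that alias to 22.4 MHz are k·fs ± 22.4 MHz for integer k ≥ 0.
k=0: 22.4 MHz.
k=1: 34.2 MHz, 79 MHz.
k=2: 90.8 MHz, 135.6 MHz.
k=3: 147.4 MHz, 192.2 MHz.
Within [43.2 MHz, 119 MHz]: 79 MHz, 90.8 MHz.

79 MHz, 90.8 MHz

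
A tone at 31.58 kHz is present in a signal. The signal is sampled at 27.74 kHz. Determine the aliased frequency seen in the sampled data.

3.84 kHz

31.58 kHz mod fs = 3.84 kHz.
3.84 kHz ≤ fs/2 = 13.87 kHz, appears at 3.84 kHz.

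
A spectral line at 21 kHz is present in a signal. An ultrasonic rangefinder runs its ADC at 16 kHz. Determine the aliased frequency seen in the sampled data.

5 kHz

21 kHz mod fs = 5 kHz.
5 kHz ≤ fs/2 = 8 kHz, appears at 5 kHz.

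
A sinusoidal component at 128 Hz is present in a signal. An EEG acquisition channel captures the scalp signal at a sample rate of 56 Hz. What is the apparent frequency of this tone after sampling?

16 Hz

128 Hz mod fs = 16 Hz.
16 Hz ≤ fs/2 = 28 Hz, appears at 16 Hz.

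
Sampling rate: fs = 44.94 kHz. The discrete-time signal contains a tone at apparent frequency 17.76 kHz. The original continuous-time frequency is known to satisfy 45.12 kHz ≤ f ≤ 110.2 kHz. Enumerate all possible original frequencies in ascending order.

62.7 kHz, 72.12 kHz, 107.64 kHz

Frequencies that alias to 17.76 kHz are k·fs ± 17.76 kHz for integer k ≥ 0.
k=0: 17.76 kHz.
k=1: 27.18 kHz, 62.7 kHz.
k=2: 72.12 kHz, 107.64 kHz.
k=3: 117.06 kHz, 152.58 kHz.
Within [45.12 kHz, 110.2 kHz]: 62.7 kHz, 72.12 kHz, 107.64 kHz.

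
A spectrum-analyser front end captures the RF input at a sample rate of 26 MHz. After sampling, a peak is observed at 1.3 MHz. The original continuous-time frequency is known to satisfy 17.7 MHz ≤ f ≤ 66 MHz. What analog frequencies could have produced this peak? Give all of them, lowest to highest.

Frequencies that alias to 1.3 MHz are k·fs ± 1.3 MHz for integer k ≥ 0.
k=0: 1.3 MHz.
k=1: 24.7 MHz, 27.3 MHz.
k=2: 50.7 MHz, 53.3 MHz.
k=3: 76.7 MHz, 79.3 MHz.
Within [17.7 MHz, 66 MHz]: 24.7 MHz, 27.3 MHz, 50.7 MHz, 53.3 MHz.

24.7 MHz, 27.3 MHz, 50.7 MHz, 53.3 MHz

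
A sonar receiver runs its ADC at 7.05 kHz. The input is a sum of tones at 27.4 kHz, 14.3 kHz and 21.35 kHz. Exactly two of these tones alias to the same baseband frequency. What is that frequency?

0.2 kHz

fs/2 = 3.525 kHz.
27.4 kHz mod fs = 6.25 kHz.
6.25 kHz > fs/2 = 3.525 kHz, folds to fs − 6.25 kHz = 0.8 kHz.
14.3 kHz mod fs = 0.2 kHz.
0.2 kHz ≤ fs/2 = 3.525 kHz, appears at 0.2 kHz.
21.35 kHz mod fs = 0.2 kHz.
0.2 kHz ≤ fs/2 = 3.525 kHz, appears at 0.2 kHz.
14.3 kHz and 21.35 kHz both map to 0.2 kHz.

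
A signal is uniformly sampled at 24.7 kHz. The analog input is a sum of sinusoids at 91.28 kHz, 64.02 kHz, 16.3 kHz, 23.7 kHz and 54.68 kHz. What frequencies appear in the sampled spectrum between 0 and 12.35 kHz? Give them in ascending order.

1 kHz, 5.28 kHz, 7.52 kHz, 8.4 kHz, 10.08 kHz

fs/2 = 12.35 kHz.
91.28 kHz mod fs = 17.18 kHz.
17.18 kHz > fs/2 = 12.35 kHz, folds to fs − 17.18 kHz = 7.52 kHz.
64.02 kHz mod fs = 14.62 kHz.
14.62 kHz > fs/2 = 12.35 kHz, folds to fs − 14.62 kHz = 10.08 kHz.
16.3 kHz > fs/2 = 12.35 kHz, folds to fs − 16.3 kHz = 8.4 kHz.
23.7 kHz > fs/2 = 12.35 kHz, folds to fs − 23.7 kHz = 1 kHz.
54.68 kHz mod fs = 5.28 kHz.
5.28 kHz ≤ fs/2 = 12.35 kHz, appears at 5.28 kHz.
Distinct values: {1 kHz, 5.28 kHz, 7.52 kHz, 8.4 kHz, 10.08 kHz}.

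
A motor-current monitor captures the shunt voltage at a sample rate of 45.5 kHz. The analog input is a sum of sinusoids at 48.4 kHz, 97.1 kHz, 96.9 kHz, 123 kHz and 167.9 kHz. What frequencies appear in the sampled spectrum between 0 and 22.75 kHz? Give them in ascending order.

2.9 kHz, 5.9 kHz, 6.1 kHz, 13.5 kHz, 14.1 kHz

fs/2 = 22.75 kHz.
48.4 kHz mod fs = 2.9 kHz.
2.9 kHz ≤ fs/2 = 22.75 kHz, appears at 2.9 kHz.
97.1 kHz mod fs = 6.1 kHz.
6.1 kHz ≤ fs/2 = 22.75 kHz, appears at 6.1 kHz.
96.9 kHz mod fs = 5.9 kHz.
5.9 kHz ≤ fs/2 = 22.75 kHz, appears at 5.9 kHz.
123 kHz mod fs = 32 kHz.
32 kHz > fs/2 = 22.75 kHz, folds to fs − 32 kHz = 13.5 kHz.
167.9 kHz mod fs = 31.4 kHz.
31.4 kHz > fs/2 = 22.75 kHz, folds to fs − 31.4 kHz = 14.1 kHz.
Distinct values: {2.9 kHz, 5.9 kHz, 6.1 kHz, 13.5 kHz, 14.1 kHz}.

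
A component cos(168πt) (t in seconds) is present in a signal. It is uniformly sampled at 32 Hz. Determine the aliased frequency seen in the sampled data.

ω = 168π rad/s → f = ω/(2π) = 84 Hz.
84 Hz mod fs = 20 Hz.
20 Hz > fs/2 = 16 Hz, folds to fs − 20 Hz = 12 Hz.

12 Hz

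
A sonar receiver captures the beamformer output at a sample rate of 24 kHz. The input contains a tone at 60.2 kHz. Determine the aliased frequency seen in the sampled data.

60.2 kHz mod fs = 12.2 kHz.
12.2 kHz > fs/2 = 12 kHz, folds to fs − 12.2 kHz = 11.8 kHz.

11.8 kHz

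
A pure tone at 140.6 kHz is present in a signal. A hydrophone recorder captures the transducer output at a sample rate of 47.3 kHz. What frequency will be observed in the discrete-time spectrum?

1.3 kHz

140.6 kHz mod fs = 46 kHz.
46 kHz > fs/2 = 23.65 kHz, folds to fs − 46 kHz = 1.3 kHz.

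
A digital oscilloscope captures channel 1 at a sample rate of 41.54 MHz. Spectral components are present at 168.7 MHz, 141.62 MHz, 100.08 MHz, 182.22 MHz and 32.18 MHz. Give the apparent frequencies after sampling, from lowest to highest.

2.54 MHz, 9.36 MHz, 16.06 MHz, 17 MHz

fs/2 = 20.77 MHz.
168.7 MHz mod fs = 2.54 MHz.
2.54 MHz ≤ fs/2 = 20.77 MHz, appears at 2.54 MHz.
141.62 MHz mod fs = 17 MHz.
17 MHz ≤ fs/2 = 20.77 MHz, appears at 17 MHz.
100.08 MHz mod fs = 17 MHz.
17 MHz ≤ fs/2 = 20.77 MHz, appears at 17 MHz.
182.22 MHz mod fs = 16.06 MHz.
16.06 MHz ≤ fs/2 = 20.77 MHz, appears at 16.06 MHz.
32.18 MHz > fs/2 = 20.77 MHz, folds to fs − 32.18 MHz = 9.36 MHz.
Distinct values: {2.54 MHz, 9.36 MHz, 16.06 MHz, 17 MHz}.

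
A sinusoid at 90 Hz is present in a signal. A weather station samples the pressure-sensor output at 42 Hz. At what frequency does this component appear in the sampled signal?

6 Hz

90 Hz mod fs = 6 Hz.
6 Hz ≤ fs/2 = 21 Hz, appears at 6 Hz.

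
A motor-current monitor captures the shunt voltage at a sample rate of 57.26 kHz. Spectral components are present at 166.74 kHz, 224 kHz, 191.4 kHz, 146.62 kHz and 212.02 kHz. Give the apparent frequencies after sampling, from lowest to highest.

fs/2 = 28.63 kHz.
166.74 kHz mod fs = 52.22 kHz.
52.22 kHz > fs/2 = 28.63 kHz, folds to fs − 52.22 kHz = 5.04 kHz.
224 kHz mod fs = 52.22 kHz.
52.22 kHz > fs/2 = 28.63 kHz, folds to fs − 52.22 kHz = 5.04 kHz.
191.4 kHz mod fs = 19.62 kHz.
19.62 kHz ≤ fs/2 = 28.63 kHz, appears at 19.62 kHz.
146.62 kHz mod fs = 32.1 kHz.
32.1 kHz > fs/2 = 28.63 kHz, folds to fs − 32.1 kHz = 25.16 kHz.
212.02 kHz mod fs = 40.24 kHz.
40.24 kHz > fs/2 = 28.63 kHz, folds to fs − 40.24 kHz = 17.02 kHz.
Distinct values: {5.04 kHz, 17.02 kHz, 19.62 kHz, 25.16 kHz}.

5.04 kHz, 17.02 kHz, 19.62 kHz, 25.16 kHz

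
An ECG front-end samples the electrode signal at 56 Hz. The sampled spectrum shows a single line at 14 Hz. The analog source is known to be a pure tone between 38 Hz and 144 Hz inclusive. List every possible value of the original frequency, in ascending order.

Frequencies that alias to 14 Hz are k·fs ± 14 Hz for integer k ≥ 0.
k=0: 14 Hz.
k=1: 42 Hz, 70 Hz.
k=2: 98 Hz, 126 Hz.
k=3: 154 Hz, 182 Hz.
Within [38 Hz, 144 Hz]: 42 Hz, 70 Hz, 98 Hz, 126 Hz.

42 Hz, 70 Hz, 98 Hz, 126 Hz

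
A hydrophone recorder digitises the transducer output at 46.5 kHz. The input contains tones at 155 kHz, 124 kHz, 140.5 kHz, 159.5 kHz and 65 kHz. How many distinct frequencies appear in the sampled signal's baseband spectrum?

4

fs/2 = 23.25 kHz.
155 kHz mod fs = 15.5 kHz.
15.5 kHz ≤ fs/2 = 23.25 kHz, appears at 15.5 kHz.
124 kHz mod fs = 31 kHz.
31 kHz > fs/2 = 23.25 kHz, folds to fs − 31 kHz = 15.5 kHz.
140.5 kHz mod fs = 1 kHz.
1 kHz ≤ fs/2 = 23.25 kHz, appears at 1 kHz.
159.5 kHz mod fs = 20 kHz.
20 kHz ≤ fs/2 = 23.25 kHz, appears at 20 kHz.
65 kHz mod fs = 18.5 kHz.
18.5 kHz ≤ fs/2 = 23.25 kHz, appears at 18.5 kHz.
Distinct values: {1 kHz, 15.5 kHz, 18.5 kHz, 20 kHz} → 4.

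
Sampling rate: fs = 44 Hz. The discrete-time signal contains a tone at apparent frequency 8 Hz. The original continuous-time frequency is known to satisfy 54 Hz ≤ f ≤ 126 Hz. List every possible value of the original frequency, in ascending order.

Frequencies that alias to 8 Hz are k·fs ± 8 Hz for integer k ≥ 0.
k=0: 8 Hz.
k=1: 36 Hz, 52 Hz.
k=2: 80 Hz, 96 Hz.
k=3: 124 Hz, 140 Hz.
k=4: 168 Hz, 184 Hz.
Within [54 Hz, 126 Hz]: 80 Hz, 96 Hz, 124 Hz.

80 Hz, 96 Hz, 124 Hz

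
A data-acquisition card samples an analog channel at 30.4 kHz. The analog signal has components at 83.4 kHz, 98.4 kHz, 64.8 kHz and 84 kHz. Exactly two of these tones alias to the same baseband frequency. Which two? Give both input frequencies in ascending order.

84 kHz, 98.4 kHz

fs/2 = 15.2 kHz.
83.4 kHz mod fs = 22.6 kHz.
22.6 kHz > fs/2 = 15.2 kHz, folds to fs − 22.6 kHz = 7.8 kHz.
98.4 kHz mod fs = 7.2 kHz.
7.2 kHz ≤ fs/2 = 15.2 kHz, appears at 7.2 kHz.
64.8 kHz mod fs = 4 kHz.
4 kHz ≤ fs/2 = 15.2 kHz, appears at 4 kHz.
84 kHz mod fs = 23.2 kHz.
23.2 kHz > fs/2 = 15.2 kHz, folds to fs − 23.2 kHz = 7.2 kHz.
84 kHz and 98.4 kHz both map to 7.2 kHz.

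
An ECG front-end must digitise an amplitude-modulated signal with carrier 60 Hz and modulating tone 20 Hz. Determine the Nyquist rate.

AM sidebands sit at fc ± fm = 40 Hz and 80 Hz.
Highest-frequency component: 80 Hz.
Nyquist rate = 2 × 80 Hz = 160 Hz.

160 Hz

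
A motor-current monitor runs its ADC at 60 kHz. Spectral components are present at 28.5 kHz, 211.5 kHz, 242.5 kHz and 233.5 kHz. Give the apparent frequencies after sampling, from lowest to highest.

2.5 kHz, 6.5 kHz, 28.5 kHz

fs/2 = 30 kHz.
28.5 kHz ≤ fs/2 = 30 kHz, passes unchanged.
211.5 kHz mod fs = 31.5 kHz.
31.5 kHz > fs/2 = 30 kHz, folds to fs − 31.5 kHz = 28.5 kHz.
242.5 kHz mod fs = 2.5 kHz.
2.5 kHz ≤ fs/2 = 30 kHz, appears at 2.5 kHz.
233.5 kHz mod fs = 53.5 kHz.
53.5 kHz > fs/2 = 30 kHz, folds to fs − 53.5 kHz = 6.5 kHz.
Distinct values: {2.5 kHz, 6.5 kHz, 28.5 kHz}.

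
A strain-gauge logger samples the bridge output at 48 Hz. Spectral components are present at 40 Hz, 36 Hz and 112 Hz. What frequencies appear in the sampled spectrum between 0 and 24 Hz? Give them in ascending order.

8 Hz, 12 Hz, 16 Hz

fs/2 = 24 Hz.
40 Hz > fs/2 = 24 Hz, folds to fs − 40 Hz = 8 Hz.
36 Hz > fs/2 = 24 Hz, folds to fs − 36 Hz = 12 Hz.
112 Hz mod fs = 16 Hz.
16 Hz ≤ fs/2 = 24 Hz, appears at 16 Hz.
Distinct values: {8 Hz, 12 Hz, 16 Hz}.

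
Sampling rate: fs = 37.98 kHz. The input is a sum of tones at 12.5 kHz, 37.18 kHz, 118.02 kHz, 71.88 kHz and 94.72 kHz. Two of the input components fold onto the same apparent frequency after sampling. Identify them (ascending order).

fs/2 = 18.99 kHz.
12.5 kHz ≤ fs/2 = 18.99 kHz, passes unchanged.
37.18 kHz > fs/2 = 18.99 kHz, folds to fs − 37.18 kHz = 0.8 kHz.
118.02 kHz mod fs = 4.08 kHz.
4.08 kHz ≤ fs/2 = 18.99 kHz, appears at 4.08 kHz.
71.88 kHz mod fs = 33.9 kHz.
33.9 kHz > fs/2 = 18.99 kHz, folds to fs − 33.9 kHz = 4.08 kHz.
94.72 kHz mod fs = 18.76 kHz.
18.76 kHz ≤ fs/2 = 18.99 kHz, appears at 18.76 kHz.
71.88 kHz and 118.02 kHz both map to 4.08 kHz.

71.88 kHz, 118.02 kHz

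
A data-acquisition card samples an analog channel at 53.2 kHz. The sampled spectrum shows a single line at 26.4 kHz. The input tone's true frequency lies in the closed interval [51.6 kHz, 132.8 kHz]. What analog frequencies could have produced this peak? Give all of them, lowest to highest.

79.6 kHz, 80 kHz, 132.8 kHz

Frequencies that alias to 26.4 kHz are k·fs ± 26.4 kHz for integer k ≥ 0.
k=0: 26.4 kHz.
k=1: 26.8 kHz, 79.6 kHz.
k=2: 80 kHz, 132.8 kHz.
k=3: 133.2 kHz, 186 kHz.
Within [51.6 kHz, 132.8 kHz]: 79.6 kHz, 80 kHz, 132.8 kHz.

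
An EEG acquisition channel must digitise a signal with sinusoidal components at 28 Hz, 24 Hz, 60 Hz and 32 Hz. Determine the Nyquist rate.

120 Hz

Highest-frequency component: 60 Hz.
Nyquist rate = 2 × 60 Hz = 120 Hz.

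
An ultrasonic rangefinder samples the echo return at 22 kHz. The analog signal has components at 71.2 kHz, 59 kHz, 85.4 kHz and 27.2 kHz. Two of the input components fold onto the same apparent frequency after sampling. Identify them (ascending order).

27.2 kHz, 71.2 kHz

fs/2 = 11 kHz.
71.2 kHz mod fs = 5.2 kHz.
5.2 kHz ≤ fs/2 = 11 kHz, appears at 5.2 kHz.
59 kHz mod fs = 15 kHz.
15 kHz > fs/2 = 11 kHz, folds to fs − 15 kHz = 7 kHz.
85.4 kHz mod fs = 19.4 kHz.
19.4 kHz > fs/2 = 11 kHz, folds to fs − 19.4 kHz = 2.6 kHz.
27.2 kHz mod fs = 5.2 kHz.
5.2 kHz ≤ fs/2 = 11 kHz, appears at 5.2 kHz.
27.2 kHz and 71.2 kHz both map to 5.2 kHz.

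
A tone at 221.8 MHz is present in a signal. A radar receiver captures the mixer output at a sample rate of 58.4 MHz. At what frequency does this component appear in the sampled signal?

11.8 MHz

221.8 MHz mod fs = 46.6 MHz.
46.6 MHz > fs/2 = 29.2 MHz, folds to fs − 46.6 MHz = 11.8 MHz.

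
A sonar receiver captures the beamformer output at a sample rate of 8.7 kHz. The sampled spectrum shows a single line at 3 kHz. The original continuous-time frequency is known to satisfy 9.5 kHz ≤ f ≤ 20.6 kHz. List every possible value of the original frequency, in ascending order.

11.7 kHz, 14.4 kHz, 20.4 kHz

Frequencies that alias to 3 kHz are k·fs ± 3 kHz for integer k ≥ 0.
k=0: 3 kHz.
k=1: 5.7 kHz, 11.7 kHz.
k=2: 14.4 kHz, 20.4 kHz.
k=3: 23.1 kHz, 29.1 kHz.
Within [9.5 kHz, 20.6 kHz]: 11.7 kHz, 14.4 kHz, 20.4 kHz.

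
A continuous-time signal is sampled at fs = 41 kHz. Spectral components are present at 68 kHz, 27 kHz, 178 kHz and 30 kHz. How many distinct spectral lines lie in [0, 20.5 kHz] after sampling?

2

fs/2 = 20.5 kHz.
68 kHz mod fs = 27 kHz.
27 kHz > fs/2 = 20.5 kHz, folds to fs − 27 kHz = 14 kHz.
27 kHz > fs/2 = 20.5 kHz, folds to fs − 27 kHz = 14 kHz.
178 kHz mod fs = 14 kHz.
14 kHz ≤ fs/2 = 20.5 kHz, appears at 14 kHz.
30 kHz > fs/2 = 20.5 kHz, folds to fs − 30 kHz = 11 kHz.
Distinct values: {11 kHz, 14 kHz} → 2.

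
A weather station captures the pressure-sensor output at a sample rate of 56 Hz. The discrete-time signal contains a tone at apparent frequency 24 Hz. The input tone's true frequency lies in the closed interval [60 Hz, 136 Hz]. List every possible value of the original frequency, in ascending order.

Frequencies that alias to 24 Hz are k·fs ± 24 Hz for integer k ≥ 0.
k=0: 24 Hz.
k=1: 32 Hz, 80 Hz.
k=2: 88 Hz, 136 Hz.
k=3: 144 Hz, 192 Hz.
Within [60 Hz, 136 Hz]: 80 Hz, 88 Hz, 136 Hz.

80 Hz, 88 Hz, 136 Hz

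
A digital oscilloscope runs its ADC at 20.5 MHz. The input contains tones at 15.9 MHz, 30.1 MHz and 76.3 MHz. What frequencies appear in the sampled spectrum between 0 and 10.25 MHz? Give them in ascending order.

fs/2 = 10.25 MHz.
15.9 MHz > fs/2 = 10.25 MHz, folds to fs − 15.9 MHz = 4.6 MHz.
30.1 MHz mod fs = 9.6 MHz.
9.6 MHz ≤ fs/2 = 10.25 MHz, appears at 9.6 MHz.
76.3 MHz mod fs = 14.8 MHz.
14.8 MHz > fs/2 = 10.25 MHz, folds to fs − 14.8 MHz = 5.7 MHz.
Distinct values: {4.6 MHz, 5.7 MHz, 9.6 MHz}.

4.6 MHz, 5.7 MHz, 9.6 MHz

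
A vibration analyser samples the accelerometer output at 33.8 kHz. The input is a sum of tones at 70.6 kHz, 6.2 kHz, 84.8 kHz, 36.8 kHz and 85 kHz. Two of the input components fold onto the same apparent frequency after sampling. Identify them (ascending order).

36.8 kHz, 70.6 kHz

fs/2 = 16.9 kHz.
70.6 kHz mod fs = 3 kHz.
3 kHz ≤ fs/2 = 16.9 kHz, appears at 3 kHz.
6.2 kHz ≤ fs/2 = 16.9 kHz, passes unchanged.
84.8 kHz mod fs = 17.2 kHz.
17.2 kHz > fs/2 = 16.9 kHz, folds to fs − 17.2 kHz = 16.6 kHz.
36.8 kHz mod fs = 3 kHz.
3 kHz ≤ fs/2 = 16.9 kHz, appears at 3 kHz.
85 kHz mod fs = 17.4 kHz.
17.4 kHz > fs/2 = 16.9 kHz, folds to fs − 17.4 kHz = 16.4 kHz.
36.8 kHz and 70.6 kHz both map to 3 kHz.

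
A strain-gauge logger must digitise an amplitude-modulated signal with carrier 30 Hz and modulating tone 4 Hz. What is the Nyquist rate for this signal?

68 Hz

AM sidebands sit at fc ± fm = 26 Hz and 34 Hz.
Highest-frequency component: 34 Hz.
Nyquist rate = 2 × 34 Hz = 68 Hz.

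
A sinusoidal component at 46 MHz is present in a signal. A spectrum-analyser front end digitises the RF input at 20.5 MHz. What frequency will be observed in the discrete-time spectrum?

46 MHz mod fs = 5 MHz.
5 MHz ≤ fs/2 = 10.25 MHz, appears at 5 MHz.

5 MHz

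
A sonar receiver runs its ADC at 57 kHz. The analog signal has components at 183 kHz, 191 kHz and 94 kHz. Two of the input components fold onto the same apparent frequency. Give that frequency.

fs/2 = 28.5 kHz.
183 kHz mod fs = 12 kHz.
12 kHz ≤ fs/2 = 28.5 kHz, appears at 12 kHz.
191 kHz mod fs = 20 kHz.
20 kHz ≤ fs/2 = 28.5 kHz, appears at 20 kHz.
94 kHz mod fs = 37 kHz.
37 kHz > fs/2 = 28.5 kHz, folds to fs − 37 kHz = 20 kHz.
94 kHz and 191 kHz both map to 20 kHz.

20 kHz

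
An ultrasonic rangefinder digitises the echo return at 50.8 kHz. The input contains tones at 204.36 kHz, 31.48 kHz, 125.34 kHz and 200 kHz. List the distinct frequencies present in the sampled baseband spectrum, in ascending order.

1.16 kHz, 3.2 kHz, 19.32 kHz, 23.74 kHz

fs/2 = 25.4 kHz.
204.36 kHz mod fs = 1.16 kHz.
1.16 kHz ≤ fs/2 = 25.4 kHz, appears at 1.16 kHz.
31.48 kHz > fs/2 = 25.4 kHz, folds to fs − 31.48 kHz = 19.32 kHz.
125.34 kHz mod fs = 23.74 kHz.
23.74 kHz ≤ fs/2 = 25.4 kHz, appears at 23.74 kHz.
200 kHz mod fs = 47.6 kHz.
47.6 kHz > fs/2 = 25.4 kHz, folds to fs − 47.6 kHz = 3.2 kHz.
Distinct values: {1.16 kHz, 3.2 kHz, 19.32 kHz, 23.74 kHz}.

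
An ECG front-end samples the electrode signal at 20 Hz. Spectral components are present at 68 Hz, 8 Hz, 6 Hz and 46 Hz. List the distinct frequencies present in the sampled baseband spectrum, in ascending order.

fs/2 = 10 Hz.
68 Hz mod fs = 8 Hz.
8 Hz ≤ fs/2 = 10 Hz, appears at 8 Hz.
8 Hz ≤ fs/2 = 10 Hz, passes unchanged.
6 Hz ≤ fs/2 = 10 Hz, passes unchanged.
46 Hz mod fs = 6 Hz.
6 Hz ≤ fs/2 = 10 Hz, appears at 6 Hz.
Distinct values: {6 Hz, 8 Hz}.

6 Hz, 8 Hz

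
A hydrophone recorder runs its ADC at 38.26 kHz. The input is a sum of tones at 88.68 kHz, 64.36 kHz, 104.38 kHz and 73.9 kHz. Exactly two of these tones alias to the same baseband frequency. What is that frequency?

fs/2 = 19.13 kHz.
88.68 kHz mod fs = 12.16 kHz.
12.16 kHz ≤ fs/2 = 19.13 kHz, appears at 12.16 kHz.
64.36 kHz mod fs = 26.1 kHz.
26.1 kHz > fs/2 = 19.13 kHz, folds to fs − 26.1 kHz = 12.16 kHz.
104.38 kHz mod fs = 27.86 kHz.
27.86 kHz > fs/2 = 19.13 kHz, folds to fs − 27.86 kHz = 10.4 kHz.
73.9 kHz mod fs = 35.64 kHz.
35.64 kHz > fs/2 = 19.13 kHz, folds to fs − 35.64 kHz = 2.62 kHz.
64.36 kHz and 88.68 kHz both map to 12.16 kHz.

12.16 kHz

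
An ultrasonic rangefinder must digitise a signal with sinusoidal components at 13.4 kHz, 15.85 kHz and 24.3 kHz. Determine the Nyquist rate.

48.6 kHz

Highest-frequency component: 24.3 kHz.
Nyquist rate = 2 × 24.3 kHz = 48.6 kHz.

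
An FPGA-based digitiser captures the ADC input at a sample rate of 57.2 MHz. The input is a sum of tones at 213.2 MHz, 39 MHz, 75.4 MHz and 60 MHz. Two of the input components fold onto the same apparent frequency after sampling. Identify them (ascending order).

fs/2 = 28.6 MHz.
213.2 MHz mod fs = 41.6 MHz.
41.6 MHz > fs/2 = 28.6 MHz, folds to fs − 41.6 MHz = 15.6 MHz.
39 MHz > fs/2 = 28.6 MHz, folds to fs − 39 MHz = 18.2 MHz.
75.4 MHz mod fs = 18.2 MHz.
18.2 MHz ≤ fs/2 = 28.6 MHz, appears at 18.2 MHz.
60 MHz mod fs = 2.8 MHz.
2.8 MHz ≤ fs/2 = 28.6 MHz, appears at 2.8 MHz.
39 MHz and 75.4 MHz both map to 18.2 MHz.

39 MHz, 75.4 MHz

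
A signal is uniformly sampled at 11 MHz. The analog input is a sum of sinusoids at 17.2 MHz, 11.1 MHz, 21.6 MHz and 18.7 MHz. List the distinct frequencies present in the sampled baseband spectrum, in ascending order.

fs/2 = 5.5 MHz.
17.2 MHz mod fs = 6.2 MHz.
6.2 MHz > fs/2 = 5.5 MHz, folds to fs − 6.2 MHz = 4.8 MHz.
11.1 MHz mod fs = 0.1 MHz.
0.1 MHz ≤ fs/2 = 5.5 MHz, appears at 0.1 MHz.
21.6 MHz mod fs = 10.6 MHz.
10.6 MHz > fs/2 = 5.5 MHz, folds to fs − 10.6 MHz = 0.4 MHz.
18.7 MHz mod fs = 7.7 MHz.
7.7 MHz > fs/2 = 5.5 MHz, folds to fs − 7.7 MHz = 3.3 MHz.
Distinct values: {0.1 MHz, 0.4 MHz, 3.3 MHz, 4.8 MHz}.

0.1 MHz, 0.4 MHz, 3.3 MHz, 4.8 MHz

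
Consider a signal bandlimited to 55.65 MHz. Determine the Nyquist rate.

Nyquist rate = 2 × 55.65 MHz = 111.3 MHz.

111.3 MHz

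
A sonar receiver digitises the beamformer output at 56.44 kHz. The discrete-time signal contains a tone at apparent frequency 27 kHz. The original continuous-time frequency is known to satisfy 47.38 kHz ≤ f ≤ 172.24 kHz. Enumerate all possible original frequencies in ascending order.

Frequencies that alias to 27 kHz are k·fs ± 27 kHz for integer k ≥ 0.
k=0: 27 kHz.
k=1: 29.44 kHz, 83.44 kHz.
k=2: 85.88 kHz, 139.88 kHz.
k=3: 142.32 kHz, 196.32 kHz.
k=4: 198.76 kHz, 252.76 kHz.
Within [47.38 kHz, 172.24 kHz]: 83.44 kHz, 85.88 kHz, 139.88 kHz, 142.32 kHz.

83.44 kHz, 85.88 kHz, 139.88 kHz, 142.32 kHz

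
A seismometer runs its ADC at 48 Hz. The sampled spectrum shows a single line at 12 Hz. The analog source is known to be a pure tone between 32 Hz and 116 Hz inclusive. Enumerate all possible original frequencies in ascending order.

Frequencies that alias to 12 Hz are k·fs ± 12 Hz for integer k ≥ 0.
k=0: 12 Hz.
k=1: 36 Hz, 60 Hz.
k=2: 84 Hz, 108 Hz.
k=3: 132 Hz, 156 Hz.
Within [32 Hz, 116 Hz]: 36 Hz, 60 Hz, 84 Hz, 108 Hz.

36 Hz, 60 Hz, 84 Hz, 108 Hz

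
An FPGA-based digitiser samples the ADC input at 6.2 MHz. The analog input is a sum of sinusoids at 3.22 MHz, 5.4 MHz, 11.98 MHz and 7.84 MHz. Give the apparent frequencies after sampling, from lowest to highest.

0.42 MHz, 0.8 MHz, 1.64 MHz, 2.98 MHz

fs/2 = 3.1 MHz.
3.22 MHz > fs/2 = 3.1 MHz, folds to fs − 3.22 MHz = 2.98 MHz.
5.4 MHz > fs/2 = 3.1 MHz, folds to fs − 5.4 MHz = 0.8 MHz.
11.98 MHz mod fs = 5.78 MHz.
5.78 MHz > fs/2 = 3.1 MHz, folds to fs − 5.78 MHz = 0.42 MHz.
7.84 MHz mod fs = 1.64 MHz.
1.64 MHz ≤ fs/2 = 3.1 MHz, appears at 1.64 MHz.
Distinct values: {0.42 MHz, 0.8 MHz, 1.64 MHz, 2.98 MHz}.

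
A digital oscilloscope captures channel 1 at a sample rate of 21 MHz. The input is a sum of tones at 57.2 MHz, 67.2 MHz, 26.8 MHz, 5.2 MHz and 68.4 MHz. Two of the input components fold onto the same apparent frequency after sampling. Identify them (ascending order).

fs/2 = 10.5 MHz.
57.2 MHz mod fs = 15.2 MHz.
15.2 MHz > fs/2 = 10.5 MHz, folds to fs − 15.2 MHz = 5.8 MHz.
67.2 MHz mod fs = 4.2 MHz.
4.2 MHz ≤ fs/2 = 10.5 MHz, appears at 4.2 MHz.
26.8 MHz mod fs = 5.8 MHz.
5.8 MHz ≤ fs/2 = 10.5 MHz, appears at 5.8 MHz.
5.2 MHz ≤ fs/2 = 10.5 MHz, passes unchanged.
68.4 MHz mod fs = 5.4 MHz.
5.4 MHz ≤ fs/2 = 10.5 MHz, appears at 5.4 MHz.
26.8 MHz and 57.2 MHz both map to 5.8 MHz.

26.8 MHz, 57.2 MHz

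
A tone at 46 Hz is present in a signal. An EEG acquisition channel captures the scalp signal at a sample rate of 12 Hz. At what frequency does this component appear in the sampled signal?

2 Hz

46 Hz mod fs = 10 Hz.
10 Hz > fs/2 = 6 Hz, folds to fs − 10 Hz = 2 Hz.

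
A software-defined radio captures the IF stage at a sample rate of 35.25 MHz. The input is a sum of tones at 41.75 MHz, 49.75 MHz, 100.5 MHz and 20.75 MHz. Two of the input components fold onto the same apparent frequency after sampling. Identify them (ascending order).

fs/2 = 17.625 MHz.
41.75 MHz mod fs = 6.5 MHz.
6.5 MHz ≤ fs/2 = 17.625 MHz, appears at 6.5 MHz.
49.75 MHz mod fs = 14.5 MHz.
14.5 MHz ≤ fs/2 = 17.625 MHz, appears at 14.5 MHz.
100.5 MHz mod fs = 30 MHz.
30 MHz > fs/2 = 17.625 MHz, folds to fs − 30 MHz = 5.25 MHz.
20.75 MHz > fs/2 = 17.625 MHz, folds to fs − 20.75 MHz = 14.5 MHz.
20.75 MHz and 49.75 MHz both map to 14.5 MHz.

20.75 MHz, 49.75 MHz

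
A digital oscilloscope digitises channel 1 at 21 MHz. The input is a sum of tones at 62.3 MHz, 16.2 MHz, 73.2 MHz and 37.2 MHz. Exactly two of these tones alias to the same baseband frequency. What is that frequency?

fs/2 = 10.5 MHz.
62.3 MHz mod fs = 20.3 MHz.
20.3 MHz > fs/2 = 10.5 MHz, folds to fs − 20.3 MHz = 0.7 MHz.
16.2 MHz > fs/2 = 10.5 MHz, folds to fs − 16.2 MHz = 4.8 MHz.
73.2 MHz mod fs = 10.2 MHz.
10.2 MHz ≤ fs/2 = 10.5 MHz, appears at 10.2 MHz.
37.2 MHz mod fs = 16.2 MHz.
16.2 MHz > fs/2 = 10.5 MHz, folds to fs − 16.2 MHz = 4.8 MHz.
16.2 MHz and 37.2 MHz both map to 4.8 MHz.

4.8 MHz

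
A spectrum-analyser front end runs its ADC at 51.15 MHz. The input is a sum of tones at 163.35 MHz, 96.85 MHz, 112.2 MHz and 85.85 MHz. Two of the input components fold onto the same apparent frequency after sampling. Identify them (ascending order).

112.2 MHz, 163.35 MHz

fs/2 = 25.575 MHz.
163.35 MHz mod fs = 9.9 MHz.
9.9 MHz ≤ fs/2 = 25.575 MHz, appears at 9.9 MHz.
96.85 MHz mod fs = 45.7 MHz.
45.7 MHz > fs/2 = 25.575 MHz, folds to fs − 45.7 MHz = 5.45 MHz.
112.2 MHz mod fs = 9.9 MHz.
9.9 MHz ≤ fs/2 = 25.575 MHz, appears at 9.9 MHz.
85.85 MHz mod fs = 34.7 MHz.
34.7 MHz > fs/2 = 25.575 MHz, folds to fs − 34.7 MHz = 16.45 MHz.
112.2 MHz and 163.35 MHz both map to 9.9 MHz.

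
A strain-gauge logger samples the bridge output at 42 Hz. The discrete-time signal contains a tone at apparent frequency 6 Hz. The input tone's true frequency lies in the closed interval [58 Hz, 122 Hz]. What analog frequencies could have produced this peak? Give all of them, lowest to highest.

78 Hz, 90 Hz, 120 Hz

Frequencies that alias to 6 Hz are k·fs ± 6 Hz for integer k ≥ 0.
k=0: 6 Hz.
k=1: 36 Hz, 48 Hz.
k=2: 78 Hz, 90 Hz.
k=3: 120 Hz, 132 Hz.
k=4: 162 Hz, 174 Hz.
Within [58 Hz, 122 Hz]: 78 Hz, 90 Hz, 120 Hz.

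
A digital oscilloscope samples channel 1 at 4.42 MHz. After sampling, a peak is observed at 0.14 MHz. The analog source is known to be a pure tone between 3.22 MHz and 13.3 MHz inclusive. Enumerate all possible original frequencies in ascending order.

4.28 MHz, 4.56 MHz, 8.7 MHz, 8.98 MHz, 13.12 MHz

Frequencies that alias to 0.14 MHz are k·fs ± 0.14 MHz for integer k ≥ 0.
k=0: 0.14 MHz.
k=1: 4.28 MHz, 4.56 MHz.
k=2: 8.7 MHz, 8.98 MHz.
k=3: 13.12 MHz, 13.4 MHz.
k=4: 17.54 MHz, 17.82 MHz.
Within [3.22 MHz, 13.3 MHz]: 4.28 MHz, 4.56 MHz, 8.7 MHz, 8.98 MHz, 13.12 MHz.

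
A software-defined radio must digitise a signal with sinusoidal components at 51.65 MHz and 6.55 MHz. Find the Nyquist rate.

Highest-frequency component: 51.65 MHz.
Nyquist rate = 2 × 51.65 MHz = 103.3 MHz.

103.3 MHz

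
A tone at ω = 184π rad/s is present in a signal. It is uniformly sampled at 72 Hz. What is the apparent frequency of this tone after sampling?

20 Hz

ω = 184π rad/s → f = ω/(2π) = 92 Hz.
92 Hz mod fs = 20 Hz.
20 Hz ≤ fs/2 = 36 Hz, appears at 20 Hz.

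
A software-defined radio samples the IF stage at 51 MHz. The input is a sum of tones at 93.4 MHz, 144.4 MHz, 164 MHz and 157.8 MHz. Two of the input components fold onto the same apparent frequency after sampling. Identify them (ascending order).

fs/2 = 25.5 MHz.
93.4 MHz mod fs = 42.4 MHz.
42.4 MHz > fs/2 = 25.5 MHz, folds to fs − 42.4 MHz = 8.6 MHz.
144.4 MHz mod fs = 42.4 MHz.
42.4 MHz > fs/2 = 25.5 MHz, folds to fs − 42.4 MHz = 8.6 MHz.
164 MHz mod fs = 11 MHz.
11 MHz ≤ fs/2 = 25.5 MHz, appears at 11 MHz.
157.8 MHz mod fs = 4.8 MHz.
4.8 MHz ≤ fs/2 = 25.5 MHz, appears at 4.8 MHz.
93.4 MHz and 144.4 MHz both map to 8.6 MHz.

93.4 MHz, 144.4 MHz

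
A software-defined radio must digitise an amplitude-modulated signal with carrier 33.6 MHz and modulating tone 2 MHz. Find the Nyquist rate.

AM sidebands sit at fc ± fm = 31.6 MHz and 35.6 MHz.
Highest-frequency component: 35.6 MHz.
Nyquist rate = 2 × 35.6 MHz = 71.2 MHz.

71.2 MHz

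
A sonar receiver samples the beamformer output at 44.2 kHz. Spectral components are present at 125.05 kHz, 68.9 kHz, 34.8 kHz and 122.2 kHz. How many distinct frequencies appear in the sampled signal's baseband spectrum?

fs/2 = 22.1 kHz.
125.05 kHz mod fs = 36.65 kHz.
36.65 kHz > fs/2 = 22.1 kHz, folds to fs − 36.65 kHz = 7.55 kHz.
68.9 kHz mod fs = 24.7 kHz.
24.7 kHz > fs/2 = 22.1 kHz, folds to fs − 24.7 kHz = 19.5 kHz.
34.8 kHz > fs/2 = 22.1 kHz, folds to fs − 34.8 kHz = 9.4 kHz.
122.2 kHz mod fs = 33.8 kHz.
33.8 kHz > fs/2 = 22.1 kHz, folds to fs − 33.8 kHz = 10.4 kHz.
Distinct values: {7.55 kHz, 9.4 kHz, 10.4 kHz, 19.5 kHz} → 4.

4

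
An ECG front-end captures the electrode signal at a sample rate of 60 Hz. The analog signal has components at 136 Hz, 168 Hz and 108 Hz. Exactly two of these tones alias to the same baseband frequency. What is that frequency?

fs/2 = 30 Hz.
136 Hz mod fs = 16 Hz.
16 Hz ≤ fs/2 = 30 Hz, appears at 16 Hz.
168 Hz mod fs = 48 Hz.
48 Hz > fs/2 = 30 Hz, folds to fs − 48 Hz = 12 Hz.
108 Hz mod fs = 48 Hz.
48 Hz > fs/2 = 30 Hz, folds to fs − 48 Hz = 12 Hz.
108 Hz and 168 Hz both map to 12 Hz.

12 Hz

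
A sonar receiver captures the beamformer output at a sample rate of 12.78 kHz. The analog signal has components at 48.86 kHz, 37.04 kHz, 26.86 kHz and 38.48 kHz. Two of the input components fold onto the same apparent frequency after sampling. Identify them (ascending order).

fs/2 = 6.39 kHz.
48.86 kHz mod fs = 10.52 kHz.
10.52 kHz > fs/2 = 6.39 kHz, folds to fs − 10.52 kHz = 2.26 kHz.
37.04 kHz mod fs = 11.48 kHz.
11.48 kHz > fs/2 = 6.39 kHz, folds to fs − 11.48 kHz = 1.3 kHz.
26.86 kHz mod fs = 1.3 kHz.
1.3 kHz ≤ fs/2 = 6.39 kHz, appears at 1.3 kHz.
38.48 kHz mod fs = 0.14 kHz.
0.14 kHz ≤ fs/2 = 6.39 kHz, appears at 0.14 kHz.
26.86 kHz and 37.04 kHz both map to 1.3 kHz.

26.86 kHz, 37.04 kHz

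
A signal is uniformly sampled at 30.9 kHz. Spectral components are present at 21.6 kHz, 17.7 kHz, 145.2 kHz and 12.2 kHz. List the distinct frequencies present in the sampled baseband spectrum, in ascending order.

fs/2 = 15.45 kHz.
21.6 kHz > fs/2 = 15.45 kHz, folds to fs − 21.6 kHz = 9.3 kHz.
17.7 kHz > fs/2 = 15.45 kHz, folds to fs − 17.7 kHz = 13.2 kHz.
145.2 kHz mod fs = 21.6 kHz.
21.6 kHz > fs/2 = 15.45 kHz, folds to fs − 21.6 kHz = 9.3 kHz.
12.2 kHz ≤ fs/2 = 15.45 kHz, passes unchanged.
Distinct values: {9.3 kHz, 12.2 kHz, 13.2 kHz}.

9.3 kHz, 12.2 kHz, 13.2 kHz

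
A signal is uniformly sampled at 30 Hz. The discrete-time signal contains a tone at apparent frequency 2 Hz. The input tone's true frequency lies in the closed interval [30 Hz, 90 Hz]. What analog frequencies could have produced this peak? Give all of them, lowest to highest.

Frequencies that alias to 2 Hz are k·fs ± 2 Hz for integer k ≥ 0.
k=0: 2 Hz.
k=1: 28 Hz, 32 Hz.
k=2: 58 Hz, 62 Hz.
k=3: 88 Hz, 92 Hz.
k=4: 118 Hz, 122 Hz.
Within [30 Hz, 90 Hz]: 32 Hz, 58 Hz, 62 Hz, 88 Hz.

32 Hz, 58 Hz, 62 Hz, 88 Hz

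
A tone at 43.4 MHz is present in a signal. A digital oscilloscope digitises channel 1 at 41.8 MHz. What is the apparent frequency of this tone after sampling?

1.6 MHz

43.4 MHz mod fs = 1.6 MHz.
1.6 MHz ≤ fs/2 = 20.9 MHz, appears at 1.6 MHz.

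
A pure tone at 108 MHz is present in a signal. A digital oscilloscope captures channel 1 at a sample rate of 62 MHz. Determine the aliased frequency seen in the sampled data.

108 MHz mod fs = 46 MHz.
46 MHz > fs/2 = 31 MHz, folds to fs − 46 MHz = 16 MHz.

16 MHz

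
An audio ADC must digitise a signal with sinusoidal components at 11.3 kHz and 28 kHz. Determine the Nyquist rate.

56 kHz

Highest-frequency component: 28 kHz.
Nyquist rate = 2 × 28 kHz = 56 kHz.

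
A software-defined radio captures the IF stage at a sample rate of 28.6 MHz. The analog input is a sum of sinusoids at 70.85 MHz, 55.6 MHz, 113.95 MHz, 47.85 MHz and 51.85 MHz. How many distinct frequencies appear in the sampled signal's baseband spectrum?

fs/2 = 14.3 MHz.
70.85 MHz mod fs = 13.65 MHz.
13.65 MHz ≤ fs/2 = 14.3 MHz, appears at 13.65 MHz.
55.6 MHz mod fs = 27 MHz.
27 MHz > fs/2 = 14.3 MHz, folds to fs − 27 MHz = 1.6 MHz.
113.95 MHz mod fs = 28.15 MHz.
28.15 MHz > fs/2 = 14.3 MHz, folds to fs − 28.15 MHz = 0.45 MHz.
47.85 MHz mod fs = 19.25 MHz.
19.25 MHz > fs/2 = 14.3 MHz, folds to fs − 19.25 MHz = 9.35 MHz.
51.85 MHz mod fs = 23.25 MHz.
23.25 MHz > fs/2 = 14.3 MHz, folds to fs − 23.25 MHz = 5.35 MHz.
Distinct values: {0.45 MHz, 1.6 MHz, 5.35 MHz, 9.35 MHz, 13.65 MHz} → 5.

5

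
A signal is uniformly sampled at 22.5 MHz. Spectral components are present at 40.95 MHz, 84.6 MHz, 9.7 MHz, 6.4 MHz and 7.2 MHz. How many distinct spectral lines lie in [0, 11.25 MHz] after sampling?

5

fs/2 = 11.25 MHz.
40.95 MHz mod fs = 18.45 MHz.
18.45 MHz > fs/2 = 11.25 MHz, folds to fs − 18.45 MHz = 4.05 MHz.
84.6 MHz mod fs = 17.1 MHz.
17.1 MHz > fs/2 = 11.25 MHz, folds to fs − 17.1 MHz = 5.4 MHz.
9.7 MHz ≤ fs/2 = 11.25 MHz, passes unchanged.
6.4 MHz ≤ fs/2 = 11.25 MHz, passes unchanged.
7.2 MHz ≤ fs/2 = 11.25 MHz, passes unchanged.
Distinct values: {4.05 MHz, 5.4 MHz, 6.4 MHz, 7.2 MHz, 9.7 MHz} → 5.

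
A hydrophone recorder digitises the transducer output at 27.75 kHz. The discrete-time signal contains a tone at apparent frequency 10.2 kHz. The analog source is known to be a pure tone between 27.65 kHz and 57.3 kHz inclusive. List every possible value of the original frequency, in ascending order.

Frequencies that alias to 10.2 kHz are k·fs ± 10.2 kHz for integer k ≥ 0.
k=0: 10.2 kHz.
k=1: 17.55 kHz, 37.95 kHz.
k=2: 45.3 kHz, 65.7 kHz.
k=3: 73.05 kHz, 93.45 kHz.
Within [27.65 kHz, 57.3 kHz]: 37.95 kHz, 45.3 kHz.

37.95 kHz, 45.3 kHz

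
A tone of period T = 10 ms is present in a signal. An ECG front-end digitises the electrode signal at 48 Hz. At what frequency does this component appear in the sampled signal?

T = 10 ms → f = 1/T = 100 Hz.
100 Hz mod fs = 4 Hz.
4 Hz ≤ fs/2 = 24 Hz, appears at 4 Hz.

4 Hz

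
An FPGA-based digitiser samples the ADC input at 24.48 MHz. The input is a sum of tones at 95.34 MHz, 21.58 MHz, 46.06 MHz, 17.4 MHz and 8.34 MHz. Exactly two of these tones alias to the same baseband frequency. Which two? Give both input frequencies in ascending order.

21.58 MHz, 46.06 MHz

fs/2 = 12.24 MHz.
95.34 MHz mod fs = 21.9 MHz.
21.9 MHz > fs/2 = 12.24 MHz, folds to fs − 21.9 MHz = 2.58 MHz.
21.58 MHz > fs/2 = 12.24 MHz, folds to fs − 21.58 MHz = 2.9 MHz.
46.06 MHz mod fs = 21.58 MHz.
21.58 MHz > fs/2 = 12.24 MHz, folds to fs − 21.58 MHz = 2.9 MHz.
17.4 MHz > fs/2 = 12.24 MHz, folds to fs − 17.4 MHz = 7.08 MHz.
8.34 MHz ≤ fs/2 = 12.24 MHz, passes unchanged.
21.58 MHz and 46.06 MHz both map to 2.9 MHz.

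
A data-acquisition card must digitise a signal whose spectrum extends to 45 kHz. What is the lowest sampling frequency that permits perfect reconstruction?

Nyquist rate = 2 × 45 kHz = 90 kHz.

90 kHz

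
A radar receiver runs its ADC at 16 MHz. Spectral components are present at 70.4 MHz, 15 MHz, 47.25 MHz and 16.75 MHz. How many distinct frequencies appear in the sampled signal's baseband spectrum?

fs/2 = 8 MHz.
70.4 MHz mod fs = 6.4 MHz.
6.4 MHz ≤ fs/2 = 8 MHz, appears at 6.4 MHz.
15 MHz > fs/2 = 8 MHz, folds to fs − 15 MHz = 1 MHz.
47.25 MHz mod fs = 15.25 MHz.
15.25 MHz > fs/2 = 8 MHz, folds to fs − 15.25 MHz = 0.75 MHz.
16.75 MHz mod fs = 0.75 MHz.
0.75 MHz ≤ fs/2 = 8 MHz, appears at 0.75 MHz.
Distinct values: {0.75 MHz, 1 MHz, 6.4 MHz} → 3.

3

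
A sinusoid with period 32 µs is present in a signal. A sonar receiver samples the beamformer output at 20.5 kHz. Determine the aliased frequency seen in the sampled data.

9.75 kHz

T = 32 µs → f = 1/T = 31.25 kHz.
31.25 kHz mod fs = 10.75 kHz.
10.75 kHz > fs/2 = 10.25 kHz, folds to fs − 10.75 kHz = 9.75 kHz.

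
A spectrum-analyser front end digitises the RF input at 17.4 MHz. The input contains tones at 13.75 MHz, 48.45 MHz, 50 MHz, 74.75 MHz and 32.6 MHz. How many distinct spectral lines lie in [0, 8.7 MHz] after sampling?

fs/2 = 8.7 MHz.
13.75 MHz > fs/2 = 8.7 MHz, folds to fs − 13.75 MHz = 3.65 MHz.
48.45 MHz mod fs = 13.65 MHz.
13.65 MHz > fs/2 = 8.7 MHz, folds to fs − 13.65 MHz = 3.75 MHz.
50 MHz mod fs = 15.2 MHz.
15.2 MHz > fs/2 = 8.7 MHz, folds to fs − 15.2 MHz = 2.2 MHz.
74.75 MHz mod fs = 5.15 MHz.
5.15 MHz ≤ fs/2 = 8.7 MHz, appears at 5.15 MHz.
32.6 MHz mod fs = 15.2 MHz.
15.2 MHz > fs/2 = 8.7 MHz, folds to fs − 15.2 MHz = 2.2 MHz.
Distinct values: {2.2 MHz, 3.65 MHz, 3.75 MHz, 5.15 MHz} → 4.

4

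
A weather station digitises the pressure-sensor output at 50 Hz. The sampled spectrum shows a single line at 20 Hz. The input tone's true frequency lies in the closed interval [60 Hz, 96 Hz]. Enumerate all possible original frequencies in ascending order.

Frequencies that alias to 20 Hz are k·fs ± 20 Hz for integer k ≥ 0.
k=0: 20 Hz.
k=1: 30 Hz, 70 Hz.
k=2: 80 Hz, 120 Hz.
k=3: 130 Hz, 170 Hz.
Within [60 Hz, 96 Hz]: 70 Hz, 80 Hz.

70 Hz, 80 Hz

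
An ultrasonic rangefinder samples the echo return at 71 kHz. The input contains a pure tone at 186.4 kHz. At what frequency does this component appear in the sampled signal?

186.4 kHz mod fs = 44.4 kHz.
44.4 kHz > fs/2 = 35.5 kHz, folds to fs − 44.4 kHz = 26.6 kHz.

26.6 kHz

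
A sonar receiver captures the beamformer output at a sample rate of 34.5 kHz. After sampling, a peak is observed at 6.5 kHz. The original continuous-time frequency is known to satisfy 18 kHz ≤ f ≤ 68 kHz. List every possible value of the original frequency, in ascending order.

Frequencies that alias to 6.5 kHz are k·fs ± 6.5 kHz for integer k ≥ 0.
k=0: 6.5 kHz.
k=1: 28 kHz, 41 kHz.
k=2: 62.5 kHz, 75.5 kHz.
k=3: 97 kHz, 110 kHz.
Within [18 kHz, 68 kHz]: 28 kHz, 41 kHz, 62.5 kHz.

28 kHz, 41 kHz, 62.5 kHz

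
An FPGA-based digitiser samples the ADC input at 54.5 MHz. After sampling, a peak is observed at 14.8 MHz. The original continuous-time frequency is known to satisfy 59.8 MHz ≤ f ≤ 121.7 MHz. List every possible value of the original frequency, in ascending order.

Frequencies that alias to 14.8 MHz are k·fs ± 14.8 MHz for integer k ≥ 0.
k=0: 14.8 MHz.
k=1: 39.7 MHz, 69.3 MHz.
k=2: 94.2 MHz, 123.8 MHz.
k=3: 148.7 MHz, 178.3 MHz.
Within [59.8 MHz, 121.7 MHz]: 69.3 MHz, 94.2 MHz.

69.3 MHz, 94.2 MHz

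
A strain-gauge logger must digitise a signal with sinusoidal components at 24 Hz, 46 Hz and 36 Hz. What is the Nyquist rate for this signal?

Highest-frequency component: 46 Hz.
Nyquist rate = 2 × 46 Hz = 92 Hz.

92 Hz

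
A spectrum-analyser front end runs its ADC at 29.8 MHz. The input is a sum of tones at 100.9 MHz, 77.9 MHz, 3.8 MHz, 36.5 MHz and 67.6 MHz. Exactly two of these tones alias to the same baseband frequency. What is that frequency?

11.5 MHz

fs/2 = 14.9 MHz.
100.9 MHz mod fs = 11.5 MHz.
11.5 MHz ≤ fs/2 = 14.9 MHz, appears at 11.5 MHz.
77.9 MHz mod fs = 18.3 MHz.
18.3 MHz > fs/2 = 14.9 MHz, folds to fs − 18.3 MHz = 11.5 MHz.
3.8 MHz ≤ fs/2 = 14.9 MHz, passes unchanged.
36.5 MHz mod fs = 6.7 MHz.
6.7 MHz ≤ fs/2 = 14.9 MHz, appears at 6.7 MHz.
67.6 MHz mod fs = 8 MHz.
8 MHz ≤ fs/2 = 14.9 MHz, appears at 8 MHz.
77.9 MHz and 100.9 MHz both map to 11.5 MHz.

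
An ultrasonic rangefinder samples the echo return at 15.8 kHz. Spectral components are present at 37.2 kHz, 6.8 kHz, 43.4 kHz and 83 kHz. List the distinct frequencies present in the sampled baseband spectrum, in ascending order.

4 kHz, 5.6 kHz, 6.8 kHz

fs/2 = 7.9 kHz.
37.2 kHz mod fs = 5.6 kHz.
5.6 kHz ≤ fs/2 = 7.9 kHz, appears at 5.6 kHz.
6.8 kHz ≤ fs/2 = 7.9 kHz, passes unchanged.
43.4 kHz mod fs = 11.8 kHz.
11.8 kHz > fs/2 = 7.9 kHz, folds to fs − 11.8 kHz = 4 kHz.
83 kHz mod fs = 4 kHz.
4 kHz ≤ fs/2 = 7.9 kHz, appears at 4 kHz.
Distinct values: {4 kHz, 5.6 kHz, 6.8 kHz}.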